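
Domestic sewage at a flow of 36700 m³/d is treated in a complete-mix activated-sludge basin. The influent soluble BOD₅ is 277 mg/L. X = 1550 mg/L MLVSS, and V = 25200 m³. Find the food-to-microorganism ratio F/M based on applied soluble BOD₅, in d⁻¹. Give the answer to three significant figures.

F/M ≈ 0.260 d⁻¹

F/M = Q·S₀ / (V·X) = 36700 × 277 / (25200 × 1550) = 0.2603 g soluble BOD₅·(g VSS·d)⁻¹.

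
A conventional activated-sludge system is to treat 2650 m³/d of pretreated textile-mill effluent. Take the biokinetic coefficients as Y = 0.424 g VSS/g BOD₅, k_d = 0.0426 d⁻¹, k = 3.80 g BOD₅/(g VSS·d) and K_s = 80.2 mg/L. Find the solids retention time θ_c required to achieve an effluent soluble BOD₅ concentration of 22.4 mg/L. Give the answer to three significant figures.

θ_c ≈ 3.23 d

From 1/θ_c = Y·k·S/(K_s + S) − k_d: Y·k·S/(K_s+S) = 0.424 × 3.80 × 22.4 / (80.2 + 22.4) = 0.3518 d⁻¹.
1/θ_c = 0.3518 − 0.0426 = 0.3092 d⁻¹, so θ_c = 3.235 d.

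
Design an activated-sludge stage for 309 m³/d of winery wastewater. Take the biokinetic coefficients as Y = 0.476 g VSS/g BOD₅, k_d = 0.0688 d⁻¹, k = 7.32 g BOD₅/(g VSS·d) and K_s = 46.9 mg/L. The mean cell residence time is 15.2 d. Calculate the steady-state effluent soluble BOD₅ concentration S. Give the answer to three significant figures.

S ≈ 1.88 mg/L

From the Monod/SRT balance for a CMAS, S = K_s·(1+k_d θ_c)/[θ_c·(Y k − k_d) − 1] = 46.9 × (1 + 0.0688 × 15.2) / [15.2 × (0.476 × 7.32 − 0.0688) − 1] = 95.95 / 50.92 = 1.884 mg/L.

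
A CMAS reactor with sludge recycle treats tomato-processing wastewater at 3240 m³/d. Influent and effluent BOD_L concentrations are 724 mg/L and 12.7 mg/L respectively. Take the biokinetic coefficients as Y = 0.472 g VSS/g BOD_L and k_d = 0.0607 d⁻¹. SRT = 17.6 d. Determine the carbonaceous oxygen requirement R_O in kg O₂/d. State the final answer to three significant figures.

Correct the yield for decay: Y_obs = Y/(1 + k_d θ_c) = 0.472 / (1 + 0.0607 × 17.6) = 0.472 / 2.068 = 0.2282.
Mass of BOD_L removed per day: Q(S₀ − S) = 3240 × 711.3 g/m³ = 2305 kg/d.
P_X = Y_obs·Q·(S₀ − S) = 0.2282 × 2305 = 525.9 kg VSS/d.
R_O = Q·ΔS − 1.42 P_X = 2305 − 746.8 = 1558 kg O₂/d.

R_O ≈ 1560 kg O₂/d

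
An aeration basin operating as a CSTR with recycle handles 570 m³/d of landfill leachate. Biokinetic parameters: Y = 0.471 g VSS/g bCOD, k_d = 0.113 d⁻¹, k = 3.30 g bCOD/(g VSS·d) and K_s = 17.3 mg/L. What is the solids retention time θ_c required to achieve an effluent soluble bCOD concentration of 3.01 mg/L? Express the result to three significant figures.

From 1/θ_c = Y·k·S/(K_s + S) − k_d: Y·k·S/(K_s+S) = 0.471 × 3.30 × 3.01 / (17.3 + 3.01) = 0.2304 d⁻¹.
1/θ_c = 0.2304 − 0.113 = 0.1174 d⁻¹, so θ_c = 8.521 d.

θ_c ≈ 8.52 d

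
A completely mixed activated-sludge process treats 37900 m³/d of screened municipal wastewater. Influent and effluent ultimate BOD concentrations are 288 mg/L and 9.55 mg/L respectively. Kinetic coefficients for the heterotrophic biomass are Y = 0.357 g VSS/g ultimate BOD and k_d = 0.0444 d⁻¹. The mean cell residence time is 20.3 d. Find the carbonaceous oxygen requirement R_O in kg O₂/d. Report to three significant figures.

R_O ≈ 7740 kg O₂/d

Y_obs = Y / (1 + k_d θ_c) = 0.357 / (1 + 0.0444 × 20.3) = 0.357 / 1.901 = 0.1878.
Substrate removed = Q·(S₀ − S) = 37900 m³/d × (288 − 9.55) g/m³ = 1.06×10^7 g/d = 10553 kg/d.
P_X = Y_obs·Q·(S₀ − S) = 0.1878 × 10553 = 1982 kg VSS/d.
Carbonaceous O₂ demand = substrate oxidised − cell-mass equivalent = 10553 − 1.42 × 1982 = 7739 kg O₂/d.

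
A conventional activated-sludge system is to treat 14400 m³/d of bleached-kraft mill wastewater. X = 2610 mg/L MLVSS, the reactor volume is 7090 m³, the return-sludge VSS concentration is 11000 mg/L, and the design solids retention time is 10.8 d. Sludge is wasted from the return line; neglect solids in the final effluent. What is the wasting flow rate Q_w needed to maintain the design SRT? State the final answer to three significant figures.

Q_w ≈ 156 m³/d

Wasting from the return line (neglecting effluent solids): Q_w = V·X / (θ_c·X_r) = 7090 × 2610 / (10.8 × 11000) = 155.8 m³/d.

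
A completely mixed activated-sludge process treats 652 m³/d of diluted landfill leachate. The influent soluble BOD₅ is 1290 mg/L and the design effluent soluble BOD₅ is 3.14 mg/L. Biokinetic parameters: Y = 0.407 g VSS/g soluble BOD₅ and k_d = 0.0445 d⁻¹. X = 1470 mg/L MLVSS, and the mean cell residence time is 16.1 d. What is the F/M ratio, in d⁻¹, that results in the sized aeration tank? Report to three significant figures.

Steady-state biomass mass balance: V·X·(1 + k_d·θ_c) = Y·Q·(S₀ − S)·θ_c, so V = 0.407 × 652 × (1290 − 3.14) × 16.1 / [1470 × (1 + 0.0445 × 16.1)] = 5.5×10^6 / 2523 = 2179 m³.
Food-to-microorganism ratio F/M = Q S₀ / (V X) = 652 × 1290 / (2179 × 1470) = 0.2626 d⁻¹.

F/M ≈ 0.263 d⁻¹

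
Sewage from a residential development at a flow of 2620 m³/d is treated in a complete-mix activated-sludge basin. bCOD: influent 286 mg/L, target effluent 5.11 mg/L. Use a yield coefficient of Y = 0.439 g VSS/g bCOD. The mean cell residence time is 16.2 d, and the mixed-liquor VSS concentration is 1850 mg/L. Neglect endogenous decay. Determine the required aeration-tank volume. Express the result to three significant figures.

V·X = Y·Q·ΔS·θ_c gives V = 0.439 × 2620 × (286 − 5.11) × 16.2 / 1850 = 2829 m³.

V ≈ 2830 m³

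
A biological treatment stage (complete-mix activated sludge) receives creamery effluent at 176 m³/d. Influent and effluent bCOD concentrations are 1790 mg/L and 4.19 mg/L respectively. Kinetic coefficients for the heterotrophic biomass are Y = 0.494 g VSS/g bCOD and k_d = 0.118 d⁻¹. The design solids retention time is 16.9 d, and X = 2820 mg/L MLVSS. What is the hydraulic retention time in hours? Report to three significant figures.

From the SRT design equation V = Y Q (S₀−S) θ_c / [X (1 + k_d θ_c)] = 0.494 × 176 × (1790 − 4.19) × 16.9 / [2820 × (1 + 0.118 × 16.9)] = 2.62×10^6 / 8444 = 310.8 m³.
Hydraulic retention time τ = V/Q = 310.8 / 176 = 1.766 d = 42.38 h.

τ ≈ 42.4 h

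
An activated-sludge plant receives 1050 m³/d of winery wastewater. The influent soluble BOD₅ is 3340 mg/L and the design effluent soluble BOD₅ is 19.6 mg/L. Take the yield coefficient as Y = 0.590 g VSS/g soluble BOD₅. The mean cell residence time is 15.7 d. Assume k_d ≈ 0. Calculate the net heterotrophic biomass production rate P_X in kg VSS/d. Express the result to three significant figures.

Since k_d ≈ 0, Y_obs = Y = 0.590 g VSS/g soluble BOD₅.
Substrate removed = Q·(S₀ − S) = 1050 m³/d × (3340 − 19.6) g/m³ = 3.49×10^6 g/d = 3486 kg/d.
So the net sludge growth is P_X = 0.5900 × 3486 = 2057 kg VSS/d.

P_X ≈ 2060 kg VSS/d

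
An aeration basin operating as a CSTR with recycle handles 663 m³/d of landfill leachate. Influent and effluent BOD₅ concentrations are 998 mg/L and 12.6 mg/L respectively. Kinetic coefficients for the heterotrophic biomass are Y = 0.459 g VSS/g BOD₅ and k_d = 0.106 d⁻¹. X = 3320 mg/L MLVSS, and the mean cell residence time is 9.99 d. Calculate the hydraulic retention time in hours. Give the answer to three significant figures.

τ ≈ 15.9 h

Steady-state biomass mass balance: V·X·(1 + k_d·θ_c) = Y·Q·(S₀ − S)·θ_c, so V = 0.459 × 663 × (998 − 12.6) × 9.99 / [3320 × (1 + 0.106 × 9.99)] = 3×10^6 / 6836 = 438.3 m³.
Hydraulic retention time τ = V/Q = 438.3 / 663 = 0.6610 d = 15.86 h.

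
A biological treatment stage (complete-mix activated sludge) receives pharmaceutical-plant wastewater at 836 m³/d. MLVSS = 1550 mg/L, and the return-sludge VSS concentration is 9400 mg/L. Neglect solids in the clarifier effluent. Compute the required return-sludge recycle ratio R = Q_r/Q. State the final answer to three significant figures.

R = Q_r/Q = X/(X_r − X) = 1550 / (9400 − 1550) = 0.1975.

R ≈ 0.197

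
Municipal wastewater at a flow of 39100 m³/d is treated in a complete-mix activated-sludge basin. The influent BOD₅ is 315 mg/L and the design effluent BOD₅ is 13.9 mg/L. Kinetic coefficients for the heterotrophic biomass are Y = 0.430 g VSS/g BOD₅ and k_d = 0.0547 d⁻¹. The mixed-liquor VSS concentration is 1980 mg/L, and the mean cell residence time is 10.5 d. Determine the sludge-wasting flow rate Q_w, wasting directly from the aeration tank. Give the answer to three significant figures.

Rearranging the biomass balance for a CMAS with decay, V = Y·Q·ΔS·θ_c / [X·(1+k_d θ_c)] = 0.430 × 39100 × (315 − 13.9) × 10.5 / [1980 × (1 + 0.0547 × 10.5)] = 5.32×10^7 / 3117 = 17052 m³.
Wasting from the aeration tank: Q_w = V / θ_c = 17052 / 10.5 = 1624 m³/d.

Q_w ≈ 1620 m³/d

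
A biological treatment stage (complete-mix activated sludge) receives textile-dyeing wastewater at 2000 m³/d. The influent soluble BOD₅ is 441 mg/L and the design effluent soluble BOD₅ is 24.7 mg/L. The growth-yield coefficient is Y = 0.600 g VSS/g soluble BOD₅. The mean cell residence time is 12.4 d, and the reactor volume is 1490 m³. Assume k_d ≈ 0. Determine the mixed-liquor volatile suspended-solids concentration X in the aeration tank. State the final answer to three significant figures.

X ≈ 4160 mg/L

Without decay, X = Y Q (S₀−S) θ_c / V = 0.600 × 2000 × (441 − 24.7) × 12.4 / 1490 = 4157 mg/L.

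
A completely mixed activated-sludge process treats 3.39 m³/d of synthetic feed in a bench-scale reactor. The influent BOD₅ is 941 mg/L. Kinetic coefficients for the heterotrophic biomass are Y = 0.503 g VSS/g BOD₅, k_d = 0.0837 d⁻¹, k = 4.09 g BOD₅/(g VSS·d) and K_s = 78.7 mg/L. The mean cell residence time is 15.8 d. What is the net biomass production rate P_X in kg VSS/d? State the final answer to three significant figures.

P_X ≈ 0.686 kg VSS/d

For a completely mixed reactor with recycle the Lawrence–McCarty relation gives S = K_s·(1 + k_d·θ_c) / [θ_c·(Y·k − k_d) − 1] = 78.7 × (1 + 0.0837 × 15.8) / [15.8 × (0.503 × 4.09 − 0.0837) − 1] = 182.8 / 30.18 = 6.056 mg/L.
Correct the yield for decay: Y_obs = Y/(1 + k_d θ_c) = 0.503 / (1 + 0.0837 × 15.8) = 0.503 / 2.322 = 0.2166.
Mass of BOD₅ removed per day: Q(S₀ − S) = 3.39 × 934.9 g/m³ = 3.169 kg/d.
So the net sludge growth is P_X = 0.2166 × 3.169 = 0.6864 kg VSS/d.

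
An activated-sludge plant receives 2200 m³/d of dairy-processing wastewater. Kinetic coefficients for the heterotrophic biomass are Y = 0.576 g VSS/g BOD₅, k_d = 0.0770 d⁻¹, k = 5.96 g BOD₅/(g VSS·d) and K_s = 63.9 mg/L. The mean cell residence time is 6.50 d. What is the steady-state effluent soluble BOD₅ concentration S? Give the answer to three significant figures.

S ≈ 4.61 mg/L

From the Monod/SRT balance for a CMAS, S = K_s·(1+k_d θ_c)/[θ_c·(Y k − k_d) − 1] = 63.9 × (1 + 0.0770 × 6.50) / [6.50 × (0.576 × 5.96 − 0.0770) − 1] = 95.88 / 20.81 = 4.607 mg/L.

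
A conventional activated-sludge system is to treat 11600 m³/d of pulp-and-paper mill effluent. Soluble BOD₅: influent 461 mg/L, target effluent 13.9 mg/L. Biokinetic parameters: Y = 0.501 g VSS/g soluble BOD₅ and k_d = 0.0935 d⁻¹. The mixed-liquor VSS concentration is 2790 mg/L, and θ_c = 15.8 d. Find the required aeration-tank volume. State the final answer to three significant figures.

Steady-state biomass mass balance: V·X·(1 + k_d·θ_c) = Y·Q·(S₀ − S)·θ_c, so V = 0.501 × 11600 × (461 − 13.9) × 15.8 / [2790 × (1 + 0.0935 × 15.8)] = 4.11×10^7 / 6912 = 5940 m³.

V ≈ 5940 m³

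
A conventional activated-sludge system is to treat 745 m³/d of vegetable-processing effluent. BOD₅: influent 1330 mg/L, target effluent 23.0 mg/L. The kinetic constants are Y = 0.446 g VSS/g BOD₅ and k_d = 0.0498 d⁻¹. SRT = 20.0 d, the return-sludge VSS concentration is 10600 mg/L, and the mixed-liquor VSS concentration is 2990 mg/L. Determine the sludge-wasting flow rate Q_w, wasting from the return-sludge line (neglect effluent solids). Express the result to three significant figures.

Q_w ≈ 20.5 m³/d

Steady-state biomass mass balance: V·X·(1 + k_d·θ_c) = Y·Q·(S₀ − S)·θ_c, so V = 0.446 × 745 × (1330 − 23.0) × 20.0 / [2990 × (1 + 0.0498 × 20.0)] = 8.69×10^6 / 5968 = 1455 m³.
Wasting from the return line (neglecting effluent solids): Q_w = V·X / (θ_c·X_r) = 1455 × 2990 / (20.0 × 10600) = 20.53 m³/d.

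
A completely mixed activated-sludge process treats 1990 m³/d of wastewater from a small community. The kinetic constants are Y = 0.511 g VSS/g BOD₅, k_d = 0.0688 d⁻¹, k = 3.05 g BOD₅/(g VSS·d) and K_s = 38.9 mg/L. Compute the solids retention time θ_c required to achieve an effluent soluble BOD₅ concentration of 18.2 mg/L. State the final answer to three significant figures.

θ_c ≈ 2.34 d

Specific growth rate at S = 18.2 mg/L: μ = YkS/(K_s+S) = 0.511·3.05·18.2/(38.9+18.2) = 0.4968 d⁻¹.
1/θ_c = 0.4968 − 0.0688 = 0.4280 d⁻¹, so θ_c = 2.337 d.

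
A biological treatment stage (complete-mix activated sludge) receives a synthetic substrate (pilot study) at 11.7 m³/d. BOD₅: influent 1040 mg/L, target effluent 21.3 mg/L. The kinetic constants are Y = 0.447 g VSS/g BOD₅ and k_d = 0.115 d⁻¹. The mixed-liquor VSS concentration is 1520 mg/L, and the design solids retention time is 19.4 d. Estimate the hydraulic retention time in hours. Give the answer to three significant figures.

τ ≈ 43.2 h

Rearranging the biomass balance for a CMAS with decay, V = Y·Q·ΔS·θ_c / [X·(1+k_d θ_c)] = 0.447 × 11.7 × (1040 − 21.3) × 19.4 / [1520 × (1 + 0.115 × 19.4)] = 1.03×10^5 / 4911 = 21.05 m³.
τ = V/Q = 21.05/11.7 = 1.799 d, or 43.17 h.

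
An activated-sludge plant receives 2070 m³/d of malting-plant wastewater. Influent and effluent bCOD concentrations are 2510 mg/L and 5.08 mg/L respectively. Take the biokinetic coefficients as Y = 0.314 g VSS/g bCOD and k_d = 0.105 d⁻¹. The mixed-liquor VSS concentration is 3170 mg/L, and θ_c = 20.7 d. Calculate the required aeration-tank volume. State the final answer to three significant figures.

From the SRT design equation V = Y Q (S₀−S) θ_c / [X (1 + k_d θ_c)] = 0.314 × 2070 × (2510 − 5.08) × 20.7 / [3170 × (1 + 0.105 × 20.7)] = 3.37×10^7 / 10060 = 3350 m³.

V ≈ 3350 m³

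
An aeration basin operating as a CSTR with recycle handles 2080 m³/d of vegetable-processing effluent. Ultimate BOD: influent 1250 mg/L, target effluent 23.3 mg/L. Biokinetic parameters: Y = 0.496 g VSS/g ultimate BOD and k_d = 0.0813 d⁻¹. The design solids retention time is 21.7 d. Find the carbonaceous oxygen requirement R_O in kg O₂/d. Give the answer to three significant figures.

Y_obs = Y / (1 + k_d θ_c) = 0.496 / (1 + 0.0813 × 21.7) = 0.496 / 2.764 = 0.1794.
Substrate removed = Q·(S₀ − S) = 2080 m³/d × (1250 − 23.3) g/m³ = 2.55×10^6 g/d = 2552 kg/d.
P_X = Y_obs·Q·(S₀ − S) = 0.1794 × 2552 = 457.8 kg VSS/d.
R_O = Q·(S₀ − S) − 1.42·P_X = 2552 − 1.42 × 457.8 = 1901 kg O₂/d.

R_O ≈ 1900 kg O₂/d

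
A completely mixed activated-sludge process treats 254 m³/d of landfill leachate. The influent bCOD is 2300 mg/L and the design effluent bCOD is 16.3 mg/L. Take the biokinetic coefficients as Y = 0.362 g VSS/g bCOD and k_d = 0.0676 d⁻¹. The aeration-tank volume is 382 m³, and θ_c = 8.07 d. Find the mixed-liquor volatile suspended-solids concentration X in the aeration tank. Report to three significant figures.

X = Y·Q·ΔS·θ_c / [V·(1 + k_d θ_c)] = 0.362 × 254 × (2300 − 16.3) × 8.07 / [382 × (1 + 0.0676 × 8.07)] = 2870 mg/L.

X ≈ 2870 mg/L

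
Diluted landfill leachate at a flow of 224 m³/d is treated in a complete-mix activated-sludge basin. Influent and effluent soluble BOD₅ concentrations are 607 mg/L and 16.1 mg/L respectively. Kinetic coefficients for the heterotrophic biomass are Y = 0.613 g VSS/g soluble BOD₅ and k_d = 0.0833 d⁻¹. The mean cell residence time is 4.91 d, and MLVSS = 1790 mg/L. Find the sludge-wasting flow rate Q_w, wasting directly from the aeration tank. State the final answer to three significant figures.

Q_w ≈ 32.2 m³/d

Steady-state biomass mass balance: V·X·(1 + k_d·θ_c) = Y·Q·(S₀ − S)·θ_c, so V = 0.613 × 224 × (607 − 16.1) × 4.91 / [1790 × (1 + 0.0833 × 4.91)] = 3.98×10^5 / 2522 = 158.0 m³.
With mixed-liquor wasting, θ_c = V/Q_w, so Q_w = V/θ_c = 158.0/4.91 = 32.17 m³/d.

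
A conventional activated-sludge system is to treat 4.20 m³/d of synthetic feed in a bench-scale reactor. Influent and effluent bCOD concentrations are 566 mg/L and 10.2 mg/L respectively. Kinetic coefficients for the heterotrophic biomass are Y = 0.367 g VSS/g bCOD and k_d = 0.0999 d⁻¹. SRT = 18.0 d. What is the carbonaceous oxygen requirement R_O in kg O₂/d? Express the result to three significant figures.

R_O ≈ 1.90 kg O₂/d

The observed yield is Y_obs = Y/(1 + k_d·θ_c) = 0.367 / (1 + 0.0999 × 18.0) = 0.367 / 2.798 = 0.1312 g VSS per g bCOD removed.
Mass of bCOD removed per day: Q(S₀ − S) = 4.20 × 555.8 g/m³ = 2.334 kg/d.
P_X = Y_obs·Q·(S₀ − S) = 0.1312 × 2.334 = 0.3062 kg VSS/d.
R_O = Q·ΔS − 1.42 P_X = 2.334 − 0.4348 = 1.900 kg O₂/d.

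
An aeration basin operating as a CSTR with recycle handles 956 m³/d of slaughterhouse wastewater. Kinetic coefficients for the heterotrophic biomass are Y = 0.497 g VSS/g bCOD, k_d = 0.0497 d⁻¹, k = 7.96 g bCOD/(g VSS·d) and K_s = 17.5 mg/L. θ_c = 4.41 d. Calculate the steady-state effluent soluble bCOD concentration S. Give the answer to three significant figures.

From the Monod/SRT balance for a CMAS, S = K_s·(1+k_d θ_c)/[θ_c·(Y k − k_d) − 1] = 17.5 × (1 + 0.0497 × 4.41) / [4.41 × (0.497 × 7.96 − 0.0497) − 1] = 21.34 / 16.23 = 1.315 mg/L.

S ≈ 1.31 mg/L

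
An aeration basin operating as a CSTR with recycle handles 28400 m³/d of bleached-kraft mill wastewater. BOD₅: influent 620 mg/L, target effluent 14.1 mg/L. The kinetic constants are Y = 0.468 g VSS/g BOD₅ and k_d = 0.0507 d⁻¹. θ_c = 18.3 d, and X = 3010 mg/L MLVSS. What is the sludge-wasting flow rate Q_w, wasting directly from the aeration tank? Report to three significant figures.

Rearranging the biomass balance for a CMAS with decay, V = Y·Q·ΔS·θ_c / [X·(1+k_d θ_c)] = 0.468 × 28400 × (620 − 14.1) × 18.3 / [3010 × (1 + 0.0507 × 18.3)] = 1.47×10^8 / 5803 = 25397 m³.
Wasting from the aeration tank: Q_w = V / θ_c = 25397 / 18.3 = 1388 m³/d.

Q_w ≈ 1390 m³/d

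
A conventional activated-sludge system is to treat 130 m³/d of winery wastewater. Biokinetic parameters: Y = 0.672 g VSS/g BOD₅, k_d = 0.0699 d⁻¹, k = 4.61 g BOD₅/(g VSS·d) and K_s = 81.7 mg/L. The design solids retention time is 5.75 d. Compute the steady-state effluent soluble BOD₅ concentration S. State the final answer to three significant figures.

From the Monod/SRT balance for a CMAS, S = K_s·(1+k_d θ_c)/[θ_c·(Y k − k_d) − 1] = 81.7 × (1 + 0.0699 × 5.75) / [5.75 × (0.672 × 4.61 − 0.0699) − 1] = 114.5 / 16.41 = 6.979 mg/L.

S ≈ 6.98 mg/L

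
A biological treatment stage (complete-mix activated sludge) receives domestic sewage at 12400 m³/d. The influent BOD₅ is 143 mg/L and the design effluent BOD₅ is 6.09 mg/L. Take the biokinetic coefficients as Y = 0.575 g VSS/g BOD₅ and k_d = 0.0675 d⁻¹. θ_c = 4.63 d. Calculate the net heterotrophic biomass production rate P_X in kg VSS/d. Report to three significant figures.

Correct the yield for decay: Y_obs = Y/(1 + k_d θ_c) = 0.575 / (1 + 0.0675 × 4.63) = 0.575 / 1.313 = 0.4381.
Q·(S₀ − S) = 12400 × (143 − 6.09) × 10⁻³ = 1698 kg/d removed.
Net biomass production P_X = Y_obs × Q·(S₀ − S) = 0.4381 × 1698 = 743.7 kg VSS/d.

P_X ≈ 744 kg VSS/d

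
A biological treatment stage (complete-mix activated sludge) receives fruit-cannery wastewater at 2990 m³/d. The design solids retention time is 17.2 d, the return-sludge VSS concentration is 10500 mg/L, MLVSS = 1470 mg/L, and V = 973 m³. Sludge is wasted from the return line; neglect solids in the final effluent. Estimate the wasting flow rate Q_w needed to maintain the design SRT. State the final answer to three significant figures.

Q_w ≈ 7.92 m³/d

Q_w = (V·X)/(θ_c X_r) = 973.0 × 1470 / (17.2 × 10500) = 7.920 m³/d.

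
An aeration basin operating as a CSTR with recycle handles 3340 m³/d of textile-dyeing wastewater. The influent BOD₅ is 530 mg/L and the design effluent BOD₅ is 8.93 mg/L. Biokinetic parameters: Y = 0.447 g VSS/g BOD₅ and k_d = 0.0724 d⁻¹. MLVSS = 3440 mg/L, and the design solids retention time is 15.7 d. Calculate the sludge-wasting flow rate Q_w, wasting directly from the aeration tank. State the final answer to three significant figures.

Steady-state biomass mass balance: V·X·(1 + k_d·θ_c) = Y·Q·(S₀ − S)·θ_c, so V = 0.447 × 3340 × (530 − 8.93) × 15.7 / [3440 × (1 + 0.0724 × 15.7)] = 1.22×10^7 / 7350 = 1662 m³.
For wasting at MLVSS concentration, Q_w = V/θ_c = 1662/15.7 = 105.8 m³/d.

Q_w ≈ 106 m³/d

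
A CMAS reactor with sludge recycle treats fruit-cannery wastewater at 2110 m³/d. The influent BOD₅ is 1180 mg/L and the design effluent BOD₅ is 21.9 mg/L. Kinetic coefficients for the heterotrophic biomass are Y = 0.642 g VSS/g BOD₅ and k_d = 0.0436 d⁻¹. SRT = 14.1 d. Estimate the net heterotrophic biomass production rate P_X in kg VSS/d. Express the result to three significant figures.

Correct the yield for decay: Y_obs = Y/(1 + k_d θ_c) = 0.642 / (1 + 0.0436 × 14.1) = 0.642 / 1.615 = 0.3976.
ΔS = 1180 − 21.9 = 1158 mg/L, so the substrate removal rate is 2110 × 1158/1000 = 2444 kg BOD₅/d.
P_X = Y_obs · Q(S₀ − S) = 0.3976 × 2444 = 971.5 kg VSS/d.

P_X ≈ 972 kg VSS/d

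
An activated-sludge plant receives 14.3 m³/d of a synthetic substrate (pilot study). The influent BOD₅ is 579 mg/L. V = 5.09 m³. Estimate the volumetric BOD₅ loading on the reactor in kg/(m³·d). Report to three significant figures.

L_v ≈ 1.63 kg BOD₅/(m³·d)

Volumetric loading L_v = Q·S₀ / V = 14.3 × 579 g/m³ / 5.090 m³ = 1627 g/(m³·d) = 1.627 kg BOD₅/(m³·d).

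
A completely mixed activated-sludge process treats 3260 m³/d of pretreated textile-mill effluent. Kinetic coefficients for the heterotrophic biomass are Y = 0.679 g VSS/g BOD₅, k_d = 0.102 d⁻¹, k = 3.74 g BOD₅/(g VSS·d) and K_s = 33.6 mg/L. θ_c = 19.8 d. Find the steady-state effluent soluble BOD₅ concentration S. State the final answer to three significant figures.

Effluent substrate depends only on kinetics and SRT: S = K_s(1 + k_d θ_c) / [θ_c(Yk − k_d) − 1] = 33.6 × (1 + 0.102 × 19.8) / [19.8 × (0.679 × 3.74 − 0.102) − 1] = 101.5 / 47.26 = 2.147 mg/L.

S ≈ 2.15 mg/L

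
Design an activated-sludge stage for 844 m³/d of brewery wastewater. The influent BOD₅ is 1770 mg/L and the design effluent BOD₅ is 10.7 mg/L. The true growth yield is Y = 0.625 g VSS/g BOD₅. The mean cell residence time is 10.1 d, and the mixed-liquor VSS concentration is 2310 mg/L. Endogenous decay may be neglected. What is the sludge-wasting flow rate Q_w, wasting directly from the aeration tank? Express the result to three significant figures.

Q_w ≈ 402 m³/d

Biomass mass balance (decay neglected): V·X = Y·Q·(S₀ − S)·θ_c, so V = 0.625 × 844 × (1770 − 10.7) × 10.1 / 2310 = 4058 m³.
For wasting at MLVSS concentration, Q_w = V/θ_c = 4058/10.1 = 401.7 m³/d.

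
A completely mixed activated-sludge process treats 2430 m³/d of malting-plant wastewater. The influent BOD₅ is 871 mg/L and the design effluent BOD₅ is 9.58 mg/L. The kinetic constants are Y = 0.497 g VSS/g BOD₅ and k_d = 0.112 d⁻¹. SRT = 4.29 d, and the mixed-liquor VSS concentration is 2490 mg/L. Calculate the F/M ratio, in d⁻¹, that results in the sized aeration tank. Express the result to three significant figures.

F/M ≈ 0.702 d⁻¹

Rearranging the biomass balance for a CMAS with decay, V = Y·Q·ΔS·θ_c / [X·(1+k_d θ_c)] = 0.497 × 2430 × (871 − 9.58) × 4.29 / [2490 × (1 + 0.112 × 4.29)] = 4.46×10^6 / 3686 = 1211 m³.
F/M = applied load / biomass = Q·S₀/(V·X) = 2430 × 871 / (1211 × 2490) = 0.7021 d⁻¹.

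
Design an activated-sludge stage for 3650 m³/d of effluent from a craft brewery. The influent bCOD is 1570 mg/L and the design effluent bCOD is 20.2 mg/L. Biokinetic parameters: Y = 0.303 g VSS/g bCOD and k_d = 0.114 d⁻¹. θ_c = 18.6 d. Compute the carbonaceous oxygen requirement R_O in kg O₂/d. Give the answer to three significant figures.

Y_obs = Y / (1 + k_d θ_c) = 0.303 / (1 + 0.114 × 18.6) = 0.303 / 3.120 = 0.09710.
ΔS = 1570 − 20.2 = 1550 mg/L, so the substrate removal rate is 3650 × 1550/1000 = 5657 kg bCOD/d.
Biomass synthesised: P_X = Y_obs × 5657 = 549.3 kg VSS/d.
Carbonaceous O₂ demand = substrate oxidised − cell-mass equivalent = 5657 − 1.42 × 549.3 = 4877 kg O₂/d.

R_O ≈ 4880 kg O₂/d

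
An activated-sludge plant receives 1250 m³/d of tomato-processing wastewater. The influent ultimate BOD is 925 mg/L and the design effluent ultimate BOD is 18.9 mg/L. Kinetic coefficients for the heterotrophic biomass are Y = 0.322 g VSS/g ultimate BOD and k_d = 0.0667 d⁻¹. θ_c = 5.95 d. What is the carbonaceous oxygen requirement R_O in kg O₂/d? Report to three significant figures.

Correct the yield for decay: Y_obs = Y/(1 + k_d θ_c) = 0.322 / (1 + 0.0667 × 5.95) = 0.322 / 1.397 = 0.2305.
ΔS = 925 − 18.9 = 906.1 mg/L, so the substrate removal rate is 1250 × 906.1/1000 = 1133 kg ultimate BOD/d.
P_X = Y_obs·Q·(S₀ − S) = 0.2305 × 1133 = 261.1 kg VSS/d.
Carbonaceous O₂ demand = substrate oxidised − cell-mass equivalent = 1133 − 1.42 × 261.1 = 761.9 kg O₂/d.

R_O ≈ 762 kg O₂/d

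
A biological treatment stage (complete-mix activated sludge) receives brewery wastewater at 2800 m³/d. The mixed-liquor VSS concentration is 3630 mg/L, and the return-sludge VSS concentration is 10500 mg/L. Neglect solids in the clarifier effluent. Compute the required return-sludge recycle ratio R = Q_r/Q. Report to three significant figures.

R ≈ 0.528

R = Q_r/Q = X/(X_r − X) = 3630 / (10500 − 3630) = 0.5284.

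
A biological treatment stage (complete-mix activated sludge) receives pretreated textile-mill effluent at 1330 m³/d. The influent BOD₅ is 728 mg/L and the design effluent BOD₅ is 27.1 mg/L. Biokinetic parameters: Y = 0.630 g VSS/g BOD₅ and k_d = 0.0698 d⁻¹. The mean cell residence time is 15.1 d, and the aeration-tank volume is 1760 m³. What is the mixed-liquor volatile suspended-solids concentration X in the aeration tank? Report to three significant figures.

From V·X·(1 + k_d·θ_c) = Y·Q·(S₀ − S)·θ_c: X = 0.630 × 1330 × (728 − 27.1) × 15.1 / [1760 × (1 + 0.0698 × 15.1)] = 2453 mg/L.

X ≈ 2450 mg/L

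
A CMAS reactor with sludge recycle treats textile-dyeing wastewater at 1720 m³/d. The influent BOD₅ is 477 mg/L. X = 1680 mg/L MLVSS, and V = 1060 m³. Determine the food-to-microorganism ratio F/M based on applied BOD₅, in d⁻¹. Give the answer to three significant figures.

Food-to-microorganism ratio F/M = Q S₀ / (V X) = 1720 × 477 / (1060 × 1680) = 0.4607 d⁻¹.

F/M ≈ 0.461 d⁻¹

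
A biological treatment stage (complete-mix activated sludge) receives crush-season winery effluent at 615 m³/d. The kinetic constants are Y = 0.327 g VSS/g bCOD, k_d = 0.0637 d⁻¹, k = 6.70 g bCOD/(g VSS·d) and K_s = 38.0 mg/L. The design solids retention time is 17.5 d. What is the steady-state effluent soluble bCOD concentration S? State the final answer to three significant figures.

S ≈ 2.22 mg/L

Effluent substrate depends only on kinetics and SRT: S = K_s(1 + k_d θ_c) / [θ_c(Yk − k_d) − 1] = 38.0 × (1 + 0.0637 × 17.5) / [17.5 × (0.327 × 6.70 − 0.0637) − 1] = 80.36 / 36.23 = 2.218 mg/L.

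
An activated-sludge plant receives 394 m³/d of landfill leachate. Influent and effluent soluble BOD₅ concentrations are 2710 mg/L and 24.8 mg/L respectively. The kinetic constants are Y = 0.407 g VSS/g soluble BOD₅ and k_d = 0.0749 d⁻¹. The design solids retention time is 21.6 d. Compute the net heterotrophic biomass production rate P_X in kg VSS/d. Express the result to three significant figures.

P_X ≈ 164 kg VSS/d

Y_obs = Y / (1 + k_d θ_c) = 0.407 / (1 + 0.0749 × 21.6) = 0.407 / 2.618 = 0.1555.
ΔS = 2710 − 24.8 = 2685 mg/L, so the substrate removal rate is 394 × 2685/1000 = 1058 kg soluble BOD₅/d.
So the net sludge growth is P_X = 0.1555 × 1058 = 164.5 kg VSS/d.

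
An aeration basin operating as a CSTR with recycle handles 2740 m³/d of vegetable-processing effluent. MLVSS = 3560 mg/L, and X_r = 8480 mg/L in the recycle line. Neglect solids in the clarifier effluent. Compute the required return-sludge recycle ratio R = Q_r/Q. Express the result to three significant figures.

R ≈ 0.724

Solids balance on the clarifier gives (1+R)X = R·X_r, so R = X/(X_r − X) = 3560 / (8480 − 3560) = 0.7236.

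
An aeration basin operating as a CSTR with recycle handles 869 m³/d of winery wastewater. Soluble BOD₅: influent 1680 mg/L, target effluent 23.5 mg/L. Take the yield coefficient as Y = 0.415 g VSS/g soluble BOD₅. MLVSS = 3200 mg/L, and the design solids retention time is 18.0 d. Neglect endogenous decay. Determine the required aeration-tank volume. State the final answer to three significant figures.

V ≈ 3360 m³

V·X = Y·Q·ΔS·θ_c gives V = 0.415 × 869 × (1680 − 23.5) × 18.0 / 3200 = 3360 m³.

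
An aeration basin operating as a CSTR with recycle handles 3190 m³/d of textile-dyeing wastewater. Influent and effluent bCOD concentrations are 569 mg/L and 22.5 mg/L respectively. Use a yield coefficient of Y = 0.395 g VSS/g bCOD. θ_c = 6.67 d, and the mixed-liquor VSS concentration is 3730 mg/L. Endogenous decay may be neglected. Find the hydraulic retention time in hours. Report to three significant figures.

V·X = Y·Q·ΔS·θ_c gives V = 0.395 × 3190 × (569 − 22.5) × 6.67 / 3730 = 1231 m³.
τ = V/Q = 1231/3190 = 0.3860 d, or 9.264 h.

τ ≈ 9.26 h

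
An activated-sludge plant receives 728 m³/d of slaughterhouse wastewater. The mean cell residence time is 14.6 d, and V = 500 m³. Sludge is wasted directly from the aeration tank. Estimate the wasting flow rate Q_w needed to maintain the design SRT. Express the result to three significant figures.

Q_w ≈ 34.2 m³/d

With mixed-liquor wasting, θ_c = V/Q_w, so Q_w = V/θ_c = 500.0/14.6 = 34.25 m³/d.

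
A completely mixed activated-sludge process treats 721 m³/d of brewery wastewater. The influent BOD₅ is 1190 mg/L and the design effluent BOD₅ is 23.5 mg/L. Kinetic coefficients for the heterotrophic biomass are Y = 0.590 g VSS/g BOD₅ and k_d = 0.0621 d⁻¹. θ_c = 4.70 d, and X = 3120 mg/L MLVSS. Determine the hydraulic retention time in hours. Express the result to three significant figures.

Steady-state biomass mass balance: V·X·(1 + k_d·θ_c) = Y·Q·(S₀ − S)·θ_c, so V = 0.590 × 721 × (1190 − 23.5) × 4.70 / [3120 × (1 + 0.0621 × 4.70)] = 2.33×10^6 / 4031 = 578.6 m³.
Hydraulic retention time τ = V/Q = 578.6 / 721 = 0.8025 d = 19.26 h.

τ ≈ 19.3 h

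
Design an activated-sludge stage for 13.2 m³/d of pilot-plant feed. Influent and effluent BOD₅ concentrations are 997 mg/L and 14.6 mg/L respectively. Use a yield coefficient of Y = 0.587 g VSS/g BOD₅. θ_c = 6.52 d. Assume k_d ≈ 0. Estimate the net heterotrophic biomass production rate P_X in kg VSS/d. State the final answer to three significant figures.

P_X ≈ 7.61 kg VSS/d

No decay correction is needed, so Y_obs = Y = 0.587.
Mass of BOD₅ removed per day: Q(S₀ − S) = 13.2 × 982.4 g/m³ = 12.97 kg/d.
Biomass produced: P_X = Y_obs·Q·ΔS = 0.5870 × 12.97 ≈ 7.612 kg VSS/d.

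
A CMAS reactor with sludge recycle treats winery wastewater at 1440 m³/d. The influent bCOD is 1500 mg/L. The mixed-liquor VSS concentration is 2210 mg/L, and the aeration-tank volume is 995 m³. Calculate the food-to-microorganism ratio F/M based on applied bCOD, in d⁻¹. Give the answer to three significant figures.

F/M ≈ 0.982 d⁻¹

F/M = Q·S₀ / (V·X) = 1440 × 1500 / (995.0 × 2210) = 0.9823 g bCOD·(g VSS·d)⁻¹.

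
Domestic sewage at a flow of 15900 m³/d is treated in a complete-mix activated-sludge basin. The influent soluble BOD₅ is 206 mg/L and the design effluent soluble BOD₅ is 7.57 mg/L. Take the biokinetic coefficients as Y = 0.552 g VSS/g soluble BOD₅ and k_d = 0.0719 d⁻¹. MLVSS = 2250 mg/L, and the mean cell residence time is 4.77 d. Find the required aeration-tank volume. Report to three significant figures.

Steady-state biomass mass balance: V·X·(1 + k_d·θ_c) = Y·Q·(S₀ − S)·θ_c, so V = 0.552 × 15900 × (206 − 7.57) × 4.77 / [2250 × (1 + 0.0719 × 4.77)] = 8.31×10^6 / 3022 = 2749 m³.

V ≈ 2750 m³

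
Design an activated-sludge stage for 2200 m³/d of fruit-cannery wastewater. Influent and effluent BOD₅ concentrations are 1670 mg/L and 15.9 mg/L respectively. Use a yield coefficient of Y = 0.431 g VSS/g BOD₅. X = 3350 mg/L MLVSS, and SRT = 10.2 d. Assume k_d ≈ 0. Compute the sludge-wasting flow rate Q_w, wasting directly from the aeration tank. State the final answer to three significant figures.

V·X = Y·Q·ΔS·θ_c gives V = 0.431 × 2200 × (1670 − 15.9) × 10.2 / 3350 = 4775 m³.
Wasting from the aeration tank: Q_w = V / θ_c = 4775 / 10.2 = 468.2 m³/d.

Q_w ≈ 468 m³/d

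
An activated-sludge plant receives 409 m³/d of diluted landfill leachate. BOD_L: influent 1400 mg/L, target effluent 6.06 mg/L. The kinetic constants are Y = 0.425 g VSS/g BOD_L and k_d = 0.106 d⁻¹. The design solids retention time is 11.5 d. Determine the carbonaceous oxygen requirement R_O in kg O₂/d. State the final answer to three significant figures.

R_O ≈ 415 kg O₂/d

Y_obs = Y / (1 + k_d θ_c) = 0.425 / (1 + 0.106 × 11.5) = 0.425 / 2.219 = 0.1915.
Mass of BOD_L removed per day: Q(S₀ − S) = 409 × 1394 g/m³ = 570.1 kg/d.
Net sludge production P_X = 0.1915 × 570.1 = 109.2 kg VSS/d.
R_O = Q·ΔS − 1.42 P_X = 570.1 − 155.1 = 415.1 kg O₂/d.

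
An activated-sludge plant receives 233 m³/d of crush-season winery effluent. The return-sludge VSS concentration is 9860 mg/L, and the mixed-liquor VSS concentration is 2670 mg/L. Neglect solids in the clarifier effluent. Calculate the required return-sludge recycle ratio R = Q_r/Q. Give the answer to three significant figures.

Mass balance around the secondary clarifier (neglecting effluent solids): R = X / (X_r − X) = 2670 / (9860 − 2670) = 0.3713.

R ≈ 0.371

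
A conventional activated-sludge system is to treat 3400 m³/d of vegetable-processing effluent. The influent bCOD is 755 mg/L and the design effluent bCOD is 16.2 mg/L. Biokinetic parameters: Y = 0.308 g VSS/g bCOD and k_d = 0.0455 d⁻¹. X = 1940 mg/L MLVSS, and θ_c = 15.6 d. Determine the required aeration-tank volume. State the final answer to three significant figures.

V ≈ 3640 m³

Steady-state biomass mass balance: V·X·(1 + k_d·θ_c) = Y·Q·(S₀ − S)·θ_c, so V = 0.308 × 3400 × (755 − 16.2) × 15.6 / [1940 × (1 + 0.0455 × 15.6)] = 1.21×10^7 / 3317 = 3639 m³.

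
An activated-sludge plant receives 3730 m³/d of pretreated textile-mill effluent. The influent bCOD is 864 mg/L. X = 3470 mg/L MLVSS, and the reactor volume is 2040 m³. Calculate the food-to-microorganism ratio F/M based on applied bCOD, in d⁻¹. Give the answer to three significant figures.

F/M = Q·S₀ / (V·X) = 3730 × 864 / (2040 × 3470) = 0.4553 g bCOD·(g VSS·d)⁻¹.

F/M ≈ 0.455 d⁻¹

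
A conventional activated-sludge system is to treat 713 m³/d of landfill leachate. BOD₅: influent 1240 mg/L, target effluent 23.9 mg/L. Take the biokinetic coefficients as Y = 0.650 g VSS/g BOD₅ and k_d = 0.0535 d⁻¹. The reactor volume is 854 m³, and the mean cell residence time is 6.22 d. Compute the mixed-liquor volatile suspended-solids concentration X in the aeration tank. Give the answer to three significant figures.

X = Y·Q·ΔS·θ_c / [V·(1 + k_d θ_c)] = 0.650 × 713 × (1240 − 23.9) × 6.22 / [854 × (1 + 0.0535 × 6.22)] = 3080 mg/L.

X ≈ 3080 mg/L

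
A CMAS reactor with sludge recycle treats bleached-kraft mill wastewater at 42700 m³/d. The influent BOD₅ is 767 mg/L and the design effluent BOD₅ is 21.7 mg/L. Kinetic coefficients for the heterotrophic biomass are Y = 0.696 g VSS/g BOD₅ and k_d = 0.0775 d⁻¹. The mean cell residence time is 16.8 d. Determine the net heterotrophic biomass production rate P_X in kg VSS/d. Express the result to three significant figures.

P_X ≈ 9620 kg VSS/d

Observed yield with endogenous decay: Y_obs = Y / (1 + k_d·θ_c) = 0.696 / (1 + 0.0775 × 16.8) = 0.696 / 2.302 = 0.3023 g VSS/g BOD₅.
Q·(S₀ − S) = 42700 × (767 − 21.7) × 10⁻³ = 31824 kg/d removed.
So the net sludge growth is P_X = 0.3023 × 31824 = 9622 kg VSS/d.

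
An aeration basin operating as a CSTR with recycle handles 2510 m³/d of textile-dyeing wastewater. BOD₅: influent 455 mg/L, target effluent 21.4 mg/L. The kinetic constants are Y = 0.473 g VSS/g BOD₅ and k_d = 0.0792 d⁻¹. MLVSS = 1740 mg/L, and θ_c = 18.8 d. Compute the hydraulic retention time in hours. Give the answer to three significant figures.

τ ≈ 21.4 h

Steady-state biomass mass balance: V·X·(1 + k_d·θ_c) = Y·Q·(S₀ − S)·θ_c, so V = 0.473 × 2510 × (455 − 21.4) × 18.8 / [1740 × (1 + 0.0792 × 18.8)] = 9.68×10^6 / 4331 = 2235 m³.
τ = V/Q = 2235/2510 = 0.8903 d, or 21.37 h.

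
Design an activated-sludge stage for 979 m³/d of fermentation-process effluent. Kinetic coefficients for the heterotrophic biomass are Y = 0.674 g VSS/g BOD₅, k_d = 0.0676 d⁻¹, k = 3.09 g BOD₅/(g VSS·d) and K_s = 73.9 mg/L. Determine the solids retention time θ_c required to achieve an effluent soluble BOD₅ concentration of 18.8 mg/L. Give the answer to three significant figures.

θ_c ≈ 2.82 d

Specific growth rate at S = 18.8 mg/L: μ = YkS/(K_s+S) = 0.674·3.09·18.8/(73.9+18.8) = 0.4224 d⁻¹.
Then 1/θ_c = μ − k_d = 0.4224 − 0.0676 = 0.3548 d⁻¹, giving θ_c = 2.819 d.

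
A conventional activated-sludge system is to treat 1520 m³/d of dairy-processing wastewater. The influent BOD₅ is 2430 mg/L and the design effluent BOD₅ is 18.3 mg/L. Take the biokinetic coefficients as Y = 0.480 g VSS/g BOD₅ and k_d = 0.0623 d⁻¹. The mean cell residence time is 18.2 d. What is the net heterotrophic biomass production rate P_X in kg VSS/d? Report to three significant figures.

Y_obs = Y / (1 + k_d θ_c) = 0.480 / (1 + 0.0623 × 18.2) = 0.480 / 2.134 = 0.2249.
Q·(S₀ − S) = 1520 × (2430 − 18.3) × 10⁻³ = 3666 kg/d removed.
P_X = Y_obs · Q(S₀ − S) = 0.2249 × 3666 = 824.6 kg VSS/d.

P_X ≈ 825 kg VSS/d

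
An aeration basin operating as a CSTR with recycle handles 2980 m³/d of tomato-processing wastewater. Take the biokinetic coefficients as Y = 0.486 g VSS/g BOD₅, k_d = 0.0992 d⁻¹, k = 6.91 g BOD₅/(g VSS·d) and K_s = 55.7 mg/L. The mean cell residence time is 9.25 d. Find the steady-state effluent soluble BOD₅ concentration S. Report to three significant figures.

For a completely mixed reactor with recycle the Lawrence–McCarty relation gives S = K_s·(1 + k_d·θ_c) / [θ_c·(Y·k − k_d) − 1] = 55.7 × (1 + 0.0992 × 9.25) / [9.25 × (0.486 × 6.91 − 0.0992) − 1] = 106.8 / 29.15 = 3.665 mg/L.

S ≈ 3.66 mg/L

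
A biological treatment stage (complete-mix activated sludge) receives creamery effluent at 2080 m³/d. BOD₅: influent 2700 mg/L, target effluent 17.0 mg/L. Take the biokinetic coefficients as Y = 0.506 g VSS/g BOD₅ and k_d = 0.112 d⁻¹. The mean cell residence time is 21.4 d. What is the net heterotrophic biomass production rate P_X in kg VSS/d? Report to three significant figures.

P_X ≈ 831 kg VSS/d

The observed yield is Y_obs = Y/(1 + k_d·θ_c) = 0.506 / (1 + 0.112 × 21.4) = 0.506 / 3.397 = 0.1490 g VSS per g BOD₅ removed.
Substrate removed = Q·(S₀ − S) = 2080 m³/d × (2700 − 17.0) g/m³ = 5.58×10^6 g/d = 5581 kg/d.
Net biomass production P_X = Y_obs × Q·(S₀ − S) = 0.1490 × 5581 = 831.3 kg VSS/d.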